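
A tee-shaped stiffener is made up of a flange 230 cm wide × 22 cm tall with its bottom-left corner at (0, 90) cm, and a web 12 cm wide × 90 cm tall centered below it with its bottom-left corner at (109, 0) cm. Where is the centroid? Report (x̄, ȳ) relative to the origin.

x̄ = 115.00 cm, ȳ = 91.15 cm

web: A = 12 × 90 = 1080.00, centroid at (115.00, 45.00).
flange: A = 230 × 22 = 5060.00, centroid at (115.00, 101.00).
ΣA = 6140.00 cm², ΣAx̄ = 706100.00 cm³, ΣAȳ = 559660.00 cm³.
x̄ = 706100.00/6140.00 = 115.00 cm; ȳ = 559660.00/6140.00 = 91.15 cm.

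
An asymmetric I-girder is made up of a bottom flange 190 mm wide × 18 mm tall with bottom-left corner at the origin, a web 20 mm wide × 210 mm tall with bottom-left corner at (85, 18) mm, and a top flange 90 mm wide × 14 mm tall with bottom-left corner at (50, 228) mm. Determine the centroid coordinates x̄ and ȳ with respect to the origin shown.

x̄ = 95.00 mm, ȳ = 94.99 mm

Part | A | x̄ᵢ | ȳᵢ | A·x̄ᵢ | A·ȳᵢ
bottom flange | 3420.00 | 95.00 | 9.00 | 324900.00 | 30780.00
web | 4200.00 | 95.00 | 123.00 | 399000.00 | 516600.00
top flange | 1260.00 | 95.00 | 235.00 | 119700.00 | 296100.00
Σ | 8880.00 |  |  | 843600.00 | 843480.00
x̄ = 843600.00 / 8880.00 = 95.00 mm
ȳ = 843480.00 / 8880.00 = 94.99 mm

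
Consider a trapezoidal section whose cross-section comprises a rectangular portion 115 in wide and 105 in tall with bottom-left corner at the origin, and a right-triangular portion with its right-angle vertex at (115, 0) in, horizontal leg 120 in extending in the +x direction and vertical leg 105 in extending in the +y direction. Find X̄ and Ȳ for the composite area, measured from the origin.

rectangular portion: A = 115 × 105 = 12075.00, centroid at (57.50, 52.50).
triangular portion: A = ½·120·105 = 6300.00, centroid at (155.00, 35.00).
ΣA = 18375.00 in², ΣAX̄ = 1670812.50 in³, ΣAȲ = 854437.50 in³.
X̄ = 1670812.50/18375.00 = 90.93 in; Ȳ = 854437.50/18375.00 = 46.50 in.

X̄ = 90.93 in, Ȳ = 46.50 in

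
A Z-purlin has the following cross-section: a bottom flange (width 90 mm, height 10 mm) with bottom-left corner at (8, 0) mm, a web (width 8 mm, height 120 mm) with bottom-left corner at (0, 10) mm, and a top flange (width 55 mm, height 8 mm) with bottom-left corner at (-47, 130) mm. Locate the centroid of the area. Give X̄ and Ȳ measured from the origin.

bottom flange: A = 90 × 10 = 900.00, centroid at (53.00, 5.00).
web: A = 8 × 120 = 960.00, centroid at (4.00, 70.00).
top flange: A = 55 × 8 = 440.00, centroid at (-19.50, 134.00).
ΣA = 2300.00 mm²
ΣAX̄ = (900.00)(53.00) + (960.00)(4.00) + (440.00)(-19.50) = 42960.00 mm³
ΣAȲ = (900.00)(5.00) + (960.00)(70.00) + (440.00)(134.00) = 130660.00 mm³
X̄ = 42960.00 / 2300.00 = 18.68 mm
Ȳ = 130660.00 / 2300.00 = 56.81 mm

X̄ = 18.68 mm, Ȳ = 56.81 mm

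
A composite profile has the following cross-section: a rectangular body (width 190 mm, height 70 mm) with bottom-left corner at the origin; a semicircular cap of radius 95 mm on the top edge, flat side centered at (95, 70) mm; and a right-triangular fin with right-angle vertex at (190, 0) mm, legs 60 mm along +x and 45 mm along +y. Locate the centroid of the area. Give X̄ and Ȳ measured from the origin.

X̄ = 100.39 mm, Ȳ = 71.10 mm

rectangular body: A = 190 × 70 = 13300.00, centroid at (95.00, 35.00).
semicircular top: A = ½π·95² = 14176.44, centroid at (95.00, 110.32).
triangular fin: A = ½·60·45 = 1350.00, centroid at (210.00, 15.00).
ΣA = 28826.44 mm²
ΣAX̄ = (13300.00)(95.00) + (14176.44)(95.00) + (1350.00)(210.00) = 2893761.50 mm³
ΣAȲ = (13300.00)(35.00) + (14176.44)(110.32) + (1350.00)(15.00) = 2049683.91 mm³
X̄ = 2893761.50 / 28826.44 = 100.39 mm
Ȳ = 2049683.91 / 28826.44 = 71.10 mm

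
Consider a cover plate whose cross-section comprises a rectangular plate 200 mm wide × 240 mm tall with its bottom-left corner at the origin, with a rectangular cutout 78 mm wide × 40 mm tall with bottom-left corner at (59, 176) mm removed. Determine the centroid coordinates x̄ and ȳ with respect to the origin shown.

x̄ = 100.14 mm, ȳ = 114.72 mm

Part | A | x̄ᵢ | ȳᵢ | A·x̄ᵢ | A·ȳᵢ
plate | 48000.00 | 100.00 | 120.00 | 4800000.00 | 5760000.00
hole | -3120.00 | 98.00 | 196.00 | -305760.00 | -611520.00
Σ | 44880.00 |  |  | 4494240.00 | 5148480.00
x̄ = 4494240.00 / 44880.00 = 100.14 mm
ȳ = 5148480.00 / 44880.00 = 114.72 mm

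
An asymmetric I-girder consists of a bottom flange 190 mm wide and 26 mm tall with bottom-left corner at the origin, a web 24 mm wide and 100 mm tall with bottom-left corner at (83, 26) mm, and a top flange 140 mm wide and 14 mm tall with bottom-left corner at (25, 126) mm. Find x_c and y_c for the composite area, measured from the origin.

bottom flange: A = 190 × 26 = 4940.00, centroid at (95.00, 13.00).
web: A = 24 × 100 = 2400.00, centroid at (95.00, 76.00).
top flange: A = 140 × 14 = 1960.00, centroid at (95.00, 133.00).
ΣA = 9300.00 mm², ΣAx_c = 883500.00 mm³, ΣAy_c = 507300.00 mm³.
x_c = 883500.00/9300.00 = 95.00 mm; y_c = 507300.00/9300.00 = 54.55 mm.

x_c = 95.00 mm, y_c = 54.55 mm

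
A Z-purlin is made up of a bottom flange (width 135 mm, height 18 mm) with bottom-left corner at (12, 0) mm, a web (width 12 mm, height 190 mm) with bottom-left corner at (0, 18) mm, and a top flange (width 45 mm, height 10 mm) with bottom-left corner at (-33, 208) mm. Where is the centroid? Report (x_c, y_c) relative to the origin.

x_c = 39.17 mm, y_c = 72.74 mm

bottom flange: A = 135 × 18 = 2430.00, centroid at (79.50, 9.00).
web: A = 12 × 190 = 2280.00, centroid at (6.00, 113.00).
top flange: A = 45 × 10 = 450.00, centroid at (-10.50, 213.00).
ΣA = 5160.00 mm²
ΣAx_c = (2430.00)(79.50) + (2280.00)(6.00) + (450.00)(-10.50) = 202140.00 mm³
ΣAy_c = (2430.00)(9.00) + (2280.00)(113.00) + (450.00)(213.00) = 375360.00 mm³
x_c = 202140.00 / 5160.00 = 39.17 mm
y_c = 375360.00 / 5160.00 = 72.74 mm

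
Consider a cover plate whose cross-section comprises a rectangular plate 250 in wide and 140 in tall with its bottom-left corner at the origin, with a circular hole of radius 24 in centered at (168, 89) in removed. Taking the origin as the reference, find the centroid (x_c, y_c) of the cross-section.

Part | A | x̄ᵢ | ȳᵢ | A·x̄ᵢ | A·ȳᵢ
plate | 35000.00 | 125.00 | 70.00 | 4375000.00 | 2450000.00
hole | -1809.56 | 168.00 | 89.00 | -304005.64 | -161050.61
Σ | 33190.44 |  |  | 4070994.36 | 2288949.39
x_c = 4070994.36 / 33190.44 = 122.66 in
y_c = 2288949.39 / 33190.44 = 68.96 in

x_c = 122.66 in, y_c = 68.96 in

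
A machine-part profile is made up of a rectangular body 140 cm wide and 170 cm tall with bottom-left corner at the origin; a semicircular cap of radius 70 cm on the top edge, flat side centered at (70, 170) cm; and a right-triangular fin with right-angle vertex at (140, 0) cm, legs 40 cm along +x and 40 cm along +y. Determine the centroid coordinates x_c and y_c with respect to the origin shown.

x_c = 72.06 cm, y_c = 110.56 cm

rectangular body: A = 140 × 170 = 23800.00, centroid at (70.00, 85.00).
semicircular top: A = ½π·70² = 7696.90, centroid at (70.00, 199.71).
triangular fin: A = ½·40·40 = 800.00, centroid at (153.33, 13.33).
ΣA = 32296.90 cm²
ΣAx_c = (23800.00)(70.00) + (7696.90)(70.00) + (800.00)(153.33) = 2327449.81 cm³
ΣAy_c = (23800.00)(85.00) + (7696.90)(199.71) + (800.00)(13.33) = 3570806.67 cm³
x_c = 2327449.81 / 32296.90 = 72.06 cm
y_c = 3570806.67 / 32296.90 = 110.56 cm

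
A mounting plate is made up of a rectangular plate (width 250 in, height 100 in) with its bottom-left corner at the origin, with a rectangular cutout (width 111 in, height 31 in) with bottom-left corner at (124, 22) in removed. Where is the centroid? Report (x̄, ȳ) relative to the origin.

x̄ = 116.30 in, ȳ = 52.00 in

plate: A = 250 × 100 = 25000.00, centroid at (125.00, 50.00).
hole: A = −(111 × 31) = -3441.00, centroid at (179.50, 37.50).
ΣA = 21559.00 in², ΣAx̄ = 2507340.50 in³, ΣAȳ = 1120962.50 in³.
x̄ = 2507340.50/21559.00 = 116.30 in; ȳ = 1120962.50/21559.00 = 52.00 in.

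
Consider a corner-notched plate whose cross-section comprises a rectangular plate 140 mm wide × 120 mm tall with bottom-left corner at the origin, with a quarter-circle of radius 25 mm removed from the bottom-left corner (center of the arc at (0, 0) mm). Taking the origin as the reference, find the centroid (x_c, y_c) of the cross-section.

x_c = 71.79 mm, y_c = 61.49 mm

plate: A = 140 × 120 = 16800.00, centroid at (70.00, 60.00).
removed quarter-circle: A = −¼π·25² = -490.87, centroid at (10.61, 10.61).
ΣA = 16309.13 mm², ΣAx_c = 1170791.67 mm³, ΣAy_c = 1002791.67 mm³.
x_c = 1170791.67/16309.13 = 71.79 mm; y_c = 1002791.67/16309.13 = 61.49 mm.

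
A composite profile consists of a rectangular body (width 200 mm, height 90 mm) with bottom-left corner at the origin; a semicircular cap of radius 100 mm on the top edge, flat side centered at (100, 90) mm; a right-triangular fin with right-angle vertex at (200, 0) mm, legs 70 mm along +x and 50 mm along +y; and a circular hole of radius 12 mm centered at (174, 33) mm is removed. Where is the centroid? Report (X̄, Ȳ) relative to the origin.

Part | A | x̄ᵢ | ȳᵢ | A·x̄ᵢ | A·ȳᵢ
rectangular body | 18000.00 | 100.00 | 45.00 | 1800000.00 | 810000.00
semicircular top | 15707.96 | 100.00 | 132.44 | 1570796.33 | 2080383.36
triangular fin | 1750.00 | 223.33 | 16.67 | 390833.33 | 29166.67
hole | -452.39 | 174.00 | 33.00 | -78715.75 | -14928.85
Σ | 35005.57 |  |  | 3682913.91 | 2904621.18
X̄ = 3682913.91 / 35005.57 = 105.21 mm
Ȳ = 2904621.18 / 35005.57 = 82.98 mm

X̄ = 105.21 mm, Ȳ = 82.98 mm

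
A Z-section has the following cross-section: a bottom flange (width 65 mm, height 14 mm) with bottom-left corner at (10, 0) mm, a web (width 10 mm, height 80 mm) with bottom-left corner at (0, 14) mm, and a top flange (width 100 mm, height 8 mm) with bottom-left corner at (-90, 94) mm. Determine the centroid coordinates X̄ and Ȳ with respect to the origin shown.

bottom flange: A = 65 × 14 = 910.00, centroid at (42.50, 7.00).
web: A = 10 × 80 = 800.00, centroid at (5.00, 54.00).
top flange: A = 100 × 8 = 800.00, centroid at (-40.00, 98.00).
ΣA = 2510.00 mm²
ΣAX̄ = (910.00)(42.50) + (800.00)(5.00) + (800.00)(-40.00) = 10675.00 mm³
ΣAȲ = (910.00)(7.00) + (800.00)(54.00) + (800.00)(98.00) = 127970.00 mm³
X̄ = 10675.00 / 2510.00 = 4.25 mm
Ȳ = 127970.00 / 2510.00 = 50.98 mm

X̄ = 4.25 mm, Ȳ = 50.98 mm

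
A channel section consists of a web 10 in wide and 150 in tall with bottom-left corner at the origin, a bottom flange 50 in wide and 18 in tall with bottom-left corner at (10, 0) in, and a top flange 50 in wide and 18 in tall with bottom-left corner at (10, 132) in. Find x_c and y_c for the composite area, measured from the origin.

Part | A | x̄ᵢ | ȳᵢ | A·x̄ᵢ | A·ȳᵢ
web | 1500.00 | 5.00 | 75.00 | 7500.00 | 112500.00
bottom flange | 900.00 | 35.00 | 9.00 | 31500.00 | 8100.00
top flange | 900.00 | 35.00 | 141.00 | 31500.00 | 126900.00
Σ | 3300.00 |  |  | 70500.00 | 247500.00
x_c = 70500.00 / 3300.00 = 21.36 in
y_c = 247500.00 / 3300.00 = 75.00 in

x_c = 21.36 in, y_c = 75.00 in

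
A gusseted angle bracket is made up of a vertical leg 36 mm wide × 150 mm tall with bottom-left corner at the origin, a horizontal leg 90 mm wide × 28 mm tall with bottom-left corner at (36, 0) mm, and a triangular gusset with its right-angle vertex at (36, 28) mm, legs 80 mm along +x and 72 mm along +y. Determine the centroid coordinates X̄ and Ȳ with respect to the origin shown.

Part | A | x̄ᵢ | ȳᵢ | A·x̄ᵢ | A·ȳᵢ
vertical leg | 5400.00 | 18.00 | 75.00 | 97200.00 | 405000.00
horizontal leg | 2520.00 | 81.00 | 14.00 | 204120.00 | 35280.00
gusset | 2880.00 | 62.67 | 52.00 | 180480.00 | 149760.00
Σ | 10800.00 |  |  | 481800.00 | 590040.00
X̄ = 481800.00 / 10800.00 = 44.61 mm
Ȳ = 590040.00 / 10800.00 = 54.63 mm

X̄ = 44.61 mm, Ȳ = 54.63 mm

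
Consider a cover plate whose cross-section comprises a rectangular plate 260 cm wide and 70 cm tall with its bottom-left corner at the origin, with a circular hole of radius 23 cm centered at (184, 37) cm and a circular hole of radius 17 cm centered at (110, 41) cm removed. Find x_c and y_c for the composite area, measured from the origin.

plate: A = 260 × 70 = 18200.00, centroid at (130.00, 35.00).
hole 1: A = −π·23² = -1661.90, centroid at (184.00, 37.00).
hole 2: A = −π·17² = -907.92, centroid at (110.00, 41.00).
ΣA = 15630.18 cm²
ΣAx_c = (18200.00)(130.00) + (-1661.90)(184.00) + (-907.92)(110.00) = 1960338.71 cm³
ΣAy_c = (18200.00)(35.00) + (-1661.90)(37.00) + (-907.92)(41.00) = 538284.88 cm³
x_c = 1960338.71 / 15630.18 = 125.42 cm
y_c = 538284.88 / 15630.18 = 34.44 cm

x_c = 125.42 cm, y_c = 34.44 cm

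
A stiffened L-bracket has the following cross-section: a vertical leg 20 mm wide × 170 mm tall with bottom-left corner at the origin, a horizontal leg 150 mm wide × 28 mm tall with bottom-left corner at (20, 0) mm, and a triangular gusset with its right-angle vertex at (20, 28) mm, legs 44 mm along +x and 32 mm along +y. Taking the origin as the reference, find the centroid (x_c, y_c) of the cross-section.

vertical leg: A = 20 × 170 = 3400.00, centroid at (10.00, 85.00).
horizontal leg: A = 150 × 28 = 4200.00, centroid at (95.00, 14.00).
gusset: A = ½·44·32 = 704.00, centroid at (34.67, 38.67).
ΣA = 8304.00 mm², ΣAx_c = 457405.33 mm³, ΣAy_c = 375021.33 mm³.
x_c = 457405.33/8304.00 = 55.08 mm; y_c = 375021.33/8304.00 = 45.16 mm.

x_c = 55.08 mm, y_c = 45.16 mm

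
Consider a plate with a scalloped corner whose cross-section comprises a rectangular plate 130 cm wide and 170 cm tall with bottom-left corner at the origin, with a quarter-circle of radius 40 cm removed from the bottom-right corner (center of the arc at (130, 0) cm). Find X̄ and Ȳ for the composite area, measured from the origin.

X̄ = 62.10 cm, Ȳ = 89.10 cm

plate: A = 130 × 170 = 22100.00, centroid at (65.00, 85.00).
removed quarter-circle: A = −¼π·40² = -1256.64, centroid at (113.02, 16.98).
ΣA = 20843.36 cm², ΣAX̄ = 1294470.52 cm³, ΣAȲ = 1857166.67 cm³.
X̄ = 1294470.52/20843.36 = 62.10 cm; Ȳ = 1857166.67/20843.36 = 89.10 cm.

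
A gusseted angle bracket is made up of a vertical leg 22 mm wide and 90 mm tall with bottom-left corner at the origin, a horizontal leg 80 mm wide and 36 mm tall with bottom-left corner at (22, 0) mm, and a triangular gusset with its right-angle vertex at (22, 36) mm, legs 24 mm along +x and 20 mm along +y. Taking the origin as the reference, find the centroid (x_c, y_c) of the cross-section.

x_c = 40.69 mm, y_c = 29.64 mm

vertical leg: A = 22 × 90 = 1980.00, centroid at (11.00, 45.00).
horizontal leg: A = 80 × 36 = 2880.00, centroid at (62.00, 18.00).
gusset: A = ½·24·20 = 240.00, centroid at (30.00, 42.67).
ΣA = 5100.00 mm², ΣAx_c = 207540.00 mm³, ΣAy_c = 151180.00 mm³.
x_c = 207540.00/5100.00 = 40.69 mm; y_c = 151180.00/5100.00 = 29.64 mm.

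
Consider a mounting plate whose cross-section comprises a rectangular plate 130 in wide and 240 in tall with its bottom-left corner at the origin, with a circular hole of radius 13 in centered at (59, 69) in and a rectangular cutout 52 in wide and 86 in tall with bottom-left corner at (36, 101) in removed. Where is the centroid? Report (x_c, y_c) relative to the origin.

x_c = 65.63 in, y_c = 116.94 in

plate: A = 130 × 240 = 31200.00, centroid at (65.00, 120.00).
hole 1: A = −π·13² = -530.93, centroid at (59.00, 69.00).
hole 2: A = −(52 × 86) = -4472.00, centroid at (62.00, 144.00).
ΣA = 26197.07 in², ΣAx_c = 1719411.18 in³, ΣAy_c = 3063397.89 in³.
x_c = 1719411.18/26197.07 = 65.63 in; y_c = 3063397.89/26197.07 = 116.94 in.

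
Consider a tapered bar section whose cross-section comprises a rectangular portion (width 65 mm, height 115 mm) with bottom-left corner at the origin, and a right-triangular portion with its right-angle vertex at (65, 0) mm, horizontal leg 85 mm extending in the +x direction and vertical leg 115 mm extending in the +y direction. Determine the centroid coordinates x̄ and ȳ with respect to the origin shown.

x̄ = 56.55 mm, ȳ = 49.92 mm

rectangular portion: A = 65 × 115 = 7475.00, centroid at (32.50, 57.50).
triangular portion: A = ½·85·115 = 4887.50, centroid at (93.33, 38.33).
ΣA = 12362.50 mm², ΣAx̄ = 699104.17 mm³, ΣAȳ = 617166.67 mm³.
x̄ = 699104.17/12362.50 = 56.55 mm; ȳ = 617166.67/12362.50 = 49.92 mm.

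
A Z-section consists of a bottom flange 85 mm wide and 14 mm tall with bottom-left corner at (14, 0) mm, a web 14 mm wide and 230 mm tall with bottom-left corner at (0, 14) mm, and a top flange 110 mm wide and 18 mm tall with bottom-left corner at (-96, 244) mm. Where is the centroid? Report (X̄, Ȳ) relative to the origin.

X̄ = 1.35 mm, Ȳ = 144.70 mm

bottom flange: A = 85 × 14 = 1190.00, centroid at (56.50, 7.00).
web: A = 14 × 230 = 3220.00, centroid at (7.00, 129.00).
top flange: A = 110 × 18 = 1980.00, centroid at (-41.00, 253.00).
ΣA = 6390.00 mm², ΣAX̄ = 8595.00 mm³, ΣAȲ = 924650.00 mm³.
X̄ = 8595.00/6390.00 = 1.35 mm; Ȳ = 924650.00/6390.00 = 144.70 mm.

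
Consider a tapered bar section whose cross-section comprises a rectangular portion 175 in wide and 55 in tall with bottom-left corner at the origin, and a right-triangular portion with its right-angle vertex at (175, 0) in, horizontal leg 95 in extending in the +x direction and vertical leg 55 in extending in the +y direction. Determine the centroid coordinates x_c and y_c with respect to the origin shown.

x_c = 112.94 in, y_c = 25.54 in

rectangular portion: A = 175 × 55 = 9625.00, centroid at (87.50, 27.50).
triangular portion: A = ½·95·55 = 2612.50, centroid at (206.67, 18.33).
ΣA = 12237.50 in²
ΣAx_c = (9625.00)(87.50) + (2612.50)(206.67) = 1382104.17 in³
ΣAy_c = (9625.00)(27.50) + (2612.50)(18.33) = 312583.33 in³
x_c = 1382104.17 / 12237.50 = 112.94 in
y_c = 312583.33 / 12237.50 = 25.54 in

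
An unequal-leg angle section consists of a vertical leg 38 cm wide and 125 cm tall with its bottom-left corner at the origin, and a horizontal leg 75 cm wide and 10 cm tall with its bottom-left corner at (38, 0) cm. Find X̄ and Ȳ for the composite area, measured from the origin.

X̄ = 26.70 cm, Ȳ = 54.66 cm

vertical leg: A = 38 × 125 = 4750.00, centroid at (19.00, 62.50).
horizontal leg: A = 75 × 10 = 750.00, centroid at (75.50, 5.00).
ΣA = 5500.00 cm²
ΣAX̄ = (4750.00)(19.00) + (750.00)(75.50) = 146875.00 cm³
ΣAȲ = (4750.00)(62.50) + (750.00)(5.00) = 300625.00 cm³
X̄ = 146875.00 / 5500.00 = 26.70 cm
Ȳ = 300625.00 / 5500.00 = 54.66 cm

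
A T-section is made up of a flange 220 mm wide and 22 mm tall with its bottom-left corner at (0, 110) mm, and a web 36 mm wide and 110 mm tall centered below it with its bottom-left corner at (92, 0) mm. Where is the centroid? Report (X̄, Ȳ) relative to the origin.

X̄ = 110.00 mm, Ȳ = 91.30 mm

Part | A | x̄ᵢ | ȳᵢ | A·x̄ᵢ | A·ȳᵢ
web | 3960.00 | 110.00 | 55.00 | 435600.00 | 217800.00
flange | 4840.00 | 110.00 | 121.00 | 532400.00 | 585640.00
Σ | 8800.00 |  |  | 968000.00 | 803440.00
X̄ = 968000.00 / 8800.00 = 110.00 mm
Ȳ = 803440.00 / 8800.00 = 91.30 mm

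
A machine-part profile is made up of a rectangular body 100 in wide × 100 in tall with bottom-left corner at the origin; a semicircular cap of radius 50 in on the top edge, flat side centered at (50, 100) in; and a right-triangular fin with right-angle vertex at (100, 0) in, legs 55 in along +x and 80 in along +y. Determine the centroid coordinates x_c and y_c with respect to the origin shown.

x_c = 59.32 in, y_c = 64.16 in

rectangular body: A = 100 × 100 = 10000.00, centroid at (50.00, 50.00).
semicircular top: A = ½π·50² = 3926.99, centroid at (50.00, 121.22).
triangular fin: A = ½·55·80 = 2200.00, centroid at (118.33, 26.67).
ΣA = 16126.99 in²
ΣAx_c = (10000.00)(50.00) + (3926.99)(50.00) + (2200.00)(118.33) = 956682.87 in³
ΣAy_c = (10000.00)(50.00) + (3926.99)(121.22) + (2200.00)(26.67) = 1034699.08 in³
x_c = 956682.87 / 16126.99 = 59.32 in
y_c = 1034699.08 / 16126.99 = 64.16 in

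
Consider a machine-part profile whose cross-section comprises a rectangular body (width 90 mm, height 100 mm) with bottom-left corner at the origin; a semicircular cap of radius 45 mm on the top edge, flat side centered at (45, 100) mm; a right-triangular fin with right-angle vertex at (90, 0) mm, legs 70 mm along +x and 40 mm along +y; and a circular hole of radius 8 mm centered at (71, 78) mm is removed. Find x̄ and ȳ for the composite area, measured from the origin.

x̄ = 51.76 mm, ȳ = 62.17 mm

Part | A | x̄ᵢ | ȳᵢ | A·x̄ᵢ | A·ȳᵢ
rectangular body | 9000.00 | 45.00 | 50.00 | 405000.00 | 450000.00
semicircular top | 3180.86 | 45.00 | 119.10 | 143138.82 | 378836.26
triangular fin | 1400.00 | 113.33 | 13.33 | 158666.67 | 18666.67
hole | -201.06 | 71.00 | 78.00 | -14275.40 | -15682.83
Σ | 13379.80 |  |  | 692530.08 | 831820.09
x̄ = 692530.08 / 13379.80 = 51.76 mm
ȳ = 831820.09 / 13379.80 = 62.17 mm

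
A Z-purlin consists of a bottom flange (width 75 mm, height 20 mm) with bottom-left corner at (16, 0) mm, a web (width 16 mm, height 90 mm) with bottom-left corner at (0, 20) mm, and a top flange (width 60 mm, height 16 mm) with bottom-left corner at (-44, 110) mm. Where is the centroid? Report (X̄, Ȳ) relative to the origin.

X̄ = 20.08 mm, Ȳ = 56.89 mm

bottom flange: A = 75 × 20 = 1500.00, centroid at (53.50, 10.00).
web: A = 16 × 90 = 1440.00, centroid at (8.00, 65.00).
top flange: A = 60 × 16 = 960.00, centroid at (-14.00, 118.00).
ΣA = 3900.00 mm²
ΣAX̄ = (1500.00)(53.50) + (1440.00)(8.00) + (960.00)(-14.00) = 78330.00 mm³
ΣAȲ = (1500.00)(10.00) + (1440.00)(65.00) + (960.00)(118.00) = 221880.00 mm³
X̄ = 78330.00 / 3900.00 = 20.08 mm
Ȳ = 221880.00 / 3900.00 = 56.89 mm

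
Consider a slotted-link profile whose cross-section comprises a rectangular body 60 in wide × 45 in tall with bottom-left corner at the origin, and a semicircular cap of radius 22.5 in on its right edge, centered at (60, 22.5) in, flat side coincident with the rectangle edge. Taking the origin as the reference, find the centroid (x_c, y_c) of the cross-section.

x_c = 39.00 in, y_c = 22.50 in

rectangular body: A = 60 × 45 = 2700.00, centroid at (30.00, 22.50).
semicircular end: A = ½π·22.5² = 795.22, centroid at (69.55, 22.50).
ΣA = 3495.22 in²
ΣAx_c = (2700.00)(30.00) + (795.22)(69.55) = 136306.69 in³
ΣAy_c = (2700.00)(22.50) + (795.22)(22.50) = 78642.35 in³
x_c = 136306.69 / 3495.22 = 39.00 in
y_c = 78642.35 / 3495.22 = 22.50 in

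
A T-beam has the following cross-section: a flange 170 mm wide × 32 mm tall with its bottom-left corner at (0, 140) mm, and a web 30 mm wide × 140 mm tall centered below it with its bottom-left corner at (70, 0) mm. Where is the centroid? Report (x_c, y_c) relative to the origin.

x_c = 85.00 mm, y_c = 118.53 mm

Part | A | x̄ᵢ | ȳᵢ | A·x̄ᵢ | A·ȳᵢ
web | 4200.00 | 85.00 | 70.00 | 357000.00 | 294000.00
flange | 5440.00 | 85.00 | 156.00 | 462400.00 | 848640.00
Σ | 9640.00 |  |  | 819400.00 | 1142640.00
x_c = 819400.00 / 9640.00 = 85.00 mm
y_c = 1142640.00 / 9640.00 = 118.53 mm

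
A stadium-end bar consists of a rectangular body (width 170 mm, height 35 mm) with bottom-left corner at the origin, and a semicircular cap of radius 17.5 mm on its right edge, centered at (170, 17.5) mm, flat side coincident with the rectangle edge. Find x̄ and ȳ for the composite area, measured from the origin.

rectangular body: A = 170 × 35 = 5950.00, centroid at (85.00, 17.50).
semicircular end: A = ½π·17.5² = 481.06, centroid at (177.43, 17.50).
ΣA = 6431.06 mm², ΣAx̄ = 591102.50 mm³, ΣAȳ = 112543.49 mm³.
x̄ = 591102.50/6431.06 = 91.91 mm; ȳ = 112543.49/6431.06 = 17.50 mm.

x̄ = 91.91 mm, ȳ = 17.50 mm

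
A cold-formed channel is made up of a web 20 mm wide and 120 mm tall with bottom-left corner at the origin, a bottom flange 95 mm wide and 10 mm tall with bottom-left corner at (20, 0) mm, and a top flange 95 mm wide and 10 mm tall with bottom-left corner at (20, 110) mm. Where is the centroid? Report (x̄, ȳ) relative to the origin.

x̄ = 35.41 mm, ȳ = 60.00 mm

web: A = 20 × 120 = 2400.00, centroid at (10.00, 60.00).
bottom flange: A = 95 × 10 = 950.00, centroid at (67.50, 5.00).
top flange: A = 95 × 10 = 950.00, centroid at (67.50, 115.00).
ΣA = 4300.00 mm²
ΣAx̄ = (2400.00)(10.00) + (950.00)(67.50) + (950.00)(67.50) = 152250.00 mm³
ΣAȳ = (2400.00)(60.00) + (950.00)(5.00) + (950.00)(115.00) = 258000.00 mm³
x̄ = 152250.00 / 4300.00 = 35.41 mm
ȳ = 258000.00 / 4300.00 = 60.00 mm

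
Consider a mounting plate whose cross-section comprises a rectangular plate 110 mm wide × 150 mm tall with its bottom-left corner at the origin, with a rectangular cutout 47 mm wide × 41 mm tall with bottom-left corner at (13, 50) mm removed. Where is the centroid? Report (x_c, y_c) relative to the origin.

x_c = 57.45 mm, y_c = 75.60 mm

plate: A = 110 × 150 = 16500.00, centroid at (55.00, 75.00).
hole: A = −(47 × 41) = -1927.00, centroid at (36.50, 70.50).
ΣA = 14573.00 mm²
ΣAx_c = (16500.00)(55.00) + (-1927.00)(36.50) = 837164.50 mm³
ΣAy_c = (16500.00)(75.00) + (-1927.00)(70.50) = 1101646.50 mm³
x_c = 837164.50 / 14573.00 = 57.45 mm
y_c = 1101646.50 / 14573.00 = 75.60 mm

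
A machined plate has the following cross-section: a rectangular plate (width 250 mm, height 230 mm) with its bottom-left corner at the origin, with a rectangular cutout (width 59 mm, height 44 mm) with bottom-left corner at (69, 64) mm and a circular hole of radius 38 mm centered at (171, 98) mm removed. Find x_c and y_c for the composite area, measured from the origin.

Part | A | x̄ᵢ | ȳᵢ | A·x̄ᵢ | A·ȳᵢ
plate | 57500.00 | 125.00 | 115.00 | 7187500.00 | 6612500.00
hole 1 | -2596.00 | 98.50 | 86.00 | -255706.00 | -223256.00
hole 2 | -4536.46 | 171.00 | 98.00 | -775734.62 | -444573.06
Σ | 50367.54 |  |  | 6156059.38 | 5944670.94
x_c = 6156059.38 / 50367.54 = 122.22 mm
y_c = 5944670.94 / 50367.54 = 118.03 mm

x_c = 122.22 mm, y_c = 118.03 mm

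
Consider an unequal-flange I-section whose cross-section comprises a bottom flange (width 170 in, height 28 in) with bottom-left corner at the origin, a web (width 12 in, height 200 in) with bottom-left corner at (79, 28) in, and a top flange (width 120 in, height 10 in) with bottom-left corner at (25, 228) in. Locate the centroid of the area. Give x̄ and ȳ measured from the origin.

x̄ = 85.00 in, ȳ = 78.16 in

bottom flange: A = 170 × 28 = 4760.00, centroid at (85.00, 14.00).
web: A = 12 × 200 = 2400.00, centroid at (85.00, 128.00).
top flange: A = 120 × 10 = 1200.00, centroid at (85.00, 233.00).
ΣA = 8360.00 in², ΣAx̄ = 710600.00 in³, ΣAȳ = 653440.00 in³.
x̄ = 710600.00/8360.00 = 85.00 in; ȳ = 653440.00/8360.00 = 78.16 in.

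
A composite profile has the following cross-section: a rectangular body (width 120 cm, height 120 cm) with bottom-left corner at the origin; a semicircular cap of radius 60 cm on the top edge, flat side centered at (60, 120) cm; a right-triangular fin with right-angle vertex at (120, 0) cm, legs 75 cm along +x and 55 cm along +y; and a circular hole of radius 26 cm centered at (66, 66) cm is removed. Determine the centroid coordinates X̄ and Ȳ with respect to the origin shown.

rectangular body: A = 120 × 120 = 14400.00, centroid at (60.00, 60.00).
semicircular top: A = ½π·60² = 5654.87, centroid at (60.00, 145.46).
triangular fin: A = ½·75·55 = 2062.50, centroid at (145.00, 18.33).
hole: A = −π·26² = -2123.72, centroid at (66.00, 66.00).
ΣA = 19993.65 cm², ΣAX̄ = 1362189.21 cm³, ΣAȲ = 1584231.22 cm³.
X̄ = 1362189.21/19993.65 = 68.13 cm; Ȳ = 1584231.22/19993.65 = 79.24 cm.

X̄ = 68.13 cm, Ȳ = 79.24 cm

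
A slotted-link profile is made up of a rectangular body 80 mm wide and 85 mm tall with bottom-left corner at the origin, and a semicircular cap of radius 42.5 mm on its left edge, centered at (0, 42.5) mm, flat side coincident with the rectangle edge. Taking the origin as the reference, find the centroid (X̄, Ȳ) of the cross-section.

Part | A | x̄ᵢ | ȳᵢ | A·x̄ᵢ | A·ȳᵢ
rectangular body | 6800.00 | 40.00 | 42.50 | 272000.00 | 289000.00
semicircular end | 2837.25 | -18.04 | 42.50 | -51177.08 | 120583.16
Σ | 9637.25 |  |  | 220822.92 | 409583.16
X̄ = 220822.92 / 9637.25 = 22.91 mm
Ȳ = 409583.16 / 9637.25 = 42.50 mm

X̄ = 22.91 mm, Ȳ = 42.50 mm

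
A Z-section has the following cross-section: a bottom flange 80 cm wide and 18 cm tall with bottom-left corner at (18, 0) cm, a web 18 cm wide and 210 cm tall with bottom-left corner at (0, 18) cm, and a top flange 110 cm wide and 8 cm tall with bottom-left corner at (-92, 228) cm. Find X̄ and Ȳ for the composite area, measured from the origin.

X̄ = 13.93 cm, Ȳ = 111.81 cm

bottom flange: A = 80 × 18 = 1440.00, centroid at (58.00, 9.00).
web: A = 18 × 210 = 3780.00, centroid at (9.00, 123.00).
top flange: A = 110 × 8 = 880.00, centroid at (-37.00, 232.00).
ΣA = 6100.00 cm², ΣAX̄ = 84980.00 cm³, ΣAȲ = 682060.00 cm³.
X̄ = 84980.00/6100.00 = 13.93 cm; Ȳ = 682060.00/6100.00 = 111.81 cm.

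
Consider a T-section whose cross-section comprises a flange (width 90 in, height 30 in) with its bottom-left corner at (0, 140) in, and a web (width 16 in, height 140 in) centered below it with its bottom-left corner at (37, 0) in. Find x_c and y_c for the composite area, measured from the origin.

web: A = 16 × 140 = 2240.00, centroid at (45.00, 70.00).
flange: A = 90 × 30 = 2700.00, centroid at (45.00, 155.00).
ΣA = 4940.00 in²
ΣAx_c = (2240.00)(45.00) + (2700.00)(45.00) = 222300.00 in³
ΣAy_c = (2240.00)(70.00) + (2700.00)(155.00) = 575300.00 in³
x_c = 222300.00 / 4940.00 = 45.00 in
y_c = 575300.00 / 4940.00 = 116.46 in

x_c = 45.00 in, y_c = 116.46 in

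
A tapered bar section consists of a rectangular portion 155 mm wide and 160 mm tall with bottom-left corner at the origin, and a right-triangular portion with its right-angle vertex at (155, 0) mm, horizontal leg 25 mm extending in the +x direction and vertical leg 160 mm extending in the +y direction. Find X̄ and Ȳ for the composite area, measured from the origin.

X̄ = 83.91 mm, Ȳ = 78.01 mm

rectangular portion: A = 155 × 160 = 24800.00, centroid at (77.50, 80.00).
triangular portion: A = ½·25·160 = 2000.00, centroid at (163.33, 53.33).
ΣA = 26800.00 mm², ΣAX̄ = 2248666.67 mm³, ΣAȲ = 2090666.67 mm³.
X̄ = 2248666.67/26800.00 = 83.91 mm; Ȳ = 2090666.67/26800.00 = 78.01 mm.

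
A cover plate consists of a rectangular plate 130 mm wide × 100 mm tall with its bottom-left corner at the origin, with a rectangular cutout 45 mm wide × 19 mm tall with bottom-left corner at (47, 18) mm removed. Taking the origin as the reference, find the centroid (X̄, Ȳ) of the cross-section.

Part | A | x̄ᵢ | ȳᵢ | A·x̄ᵢ | A·ȳᵢ
plate | 13000.00 | 65.00 | 50.00 | 845000.00 | 650000.00
hole | -855.00 | 69.50 | 27.50 | -59422.50 | -23512.50
Σ | 12145.00 |  |  | 785577.50 | 626487.50
X̄ = 785577.50 / 12145.00 = 64.68 mm
Ȳ = 626487.50 / 12145.00 = 51.58 mm

X̄ = 64.68 mm, Ȳ = 51.58 mm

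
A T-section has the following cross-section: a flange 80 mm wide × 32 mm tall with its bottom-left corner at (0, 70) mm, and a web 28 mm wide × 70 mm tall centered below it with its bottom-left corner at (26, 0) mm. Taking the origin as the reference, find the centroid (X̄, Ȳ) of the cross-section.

web: A = 28 × 70 = 1960.00, centroid at (40.00, 35.00).
flange: A = 80 × 32 = 2560.00, centroid at (40.00, 86.00).
ΣA = 4520.00 mm²
ΣAX̄ = (1960.00)(40.00) + (2560.00)(40.00) = 180800.00 mm³
ΣAȲ = (1960.00)(35.00) + (2560.00)(86.00) = 288760.00 mm³
X̄ = 180800.00 / 4520.00 = 40.00 mm
Ȳ = 288760.00 / 4520.00 = 63.88 mm

X̄ = 40.00 mm, Ȳ = 63.88 mm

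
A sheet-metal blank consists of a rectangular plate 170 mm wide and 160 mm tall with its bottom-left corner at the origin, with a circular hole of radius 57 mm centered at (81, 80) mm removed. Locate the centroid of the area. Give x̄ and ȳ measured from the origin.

x̄ = 87.40 mm, ȳ = 80.00 mm

plate: A = 170 × 160 = 27200.00, centroid at (85.00, 80.00).
hole: A = −π·57² = -10207.03, centroid at (81.00, 80.00).
ΣA = 16992.97 mm²
ΣAx̄ = (27200.00)(85.00) + (-10207.03)(81.00) = 1485230.20 mm³
ΣAȳ = (27200.00)(80.00) + (-10207.03)(80.00) = 1359437.24 mm³
x̄ = 1485230.20 / 16992.97 = 87.40 mm
ȳ = 1359437.24 / 16992.97 = 80.00 mm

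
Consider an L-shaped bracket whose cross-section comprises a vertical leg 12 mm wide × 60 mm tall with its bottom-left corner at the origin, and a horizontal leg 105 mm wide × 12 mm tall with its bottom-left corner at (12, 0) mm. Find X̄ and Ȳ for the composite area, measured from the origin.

X̄ = 43.23 mm, Ȳ = 14.73 mm

vertical leg: A = 12 × 60 = 720.00, centroid at (6.00, 30.00).
horizontal leg: A = 105 × 12 = 1260.00, centroid at (64.50, 6.00).
ΣA = 1980.00 mm², ΣAX̄ = 85590.00 mm³, ΣAȲ = 29160.00 mm³.
X̄ = 85590.00/1980.00 = 43.23 mm; Ȳ = 29160.00/1980.00 = 14.73 mm.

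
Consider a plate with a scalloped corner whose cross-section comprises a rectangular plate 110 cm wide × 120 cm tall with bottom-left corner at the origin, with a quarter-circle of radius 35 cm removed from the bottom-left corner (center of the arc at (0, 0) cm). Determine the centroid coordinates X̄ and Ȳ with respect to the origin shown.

X̄ = 58.16 cm, Ȳ = 63.55 cm

Part | A | x̄ᵢ | ȳᵢ | A·x̄ᵢ | A·ȳᵢ
plate | 13200.00 | 55.00 | 60.00 | 726000.00 | 792000.00
removed quarter-circle | -962.11 | 14.85 | 14.85 | -14291.67 | -14291.67
Σ | 12237.89 |  |  | 711708.33 | 777708.33
X̄ = 711708.33 / 12237.89 = 58.16 cm
Ȳ = 777708.33 / 12237.89 = 63.55 cm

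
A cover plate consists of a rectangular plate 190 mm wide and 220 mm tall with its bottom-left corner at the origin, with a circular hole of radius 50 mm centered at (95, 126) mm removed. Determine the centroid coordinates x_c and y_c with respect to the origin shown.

x_c = 95.00 mm, y_c = 106.30 mm

plate: A = 190 × 220 = 41800.00, centroid at (95.00, 110.00).
hole: A = −π·50² = -7853.98, centroid at (95.00, 126.00).
ΣA = 33946.02 mm², ΣAx_c = 3224871.74 mm³, ΣAy_c = 3608398.31 mm³.
x_c = 3224871.74/33946.02 = 95.00 mm; y_c = 3608398.31/33946.02 = 106.30 mm.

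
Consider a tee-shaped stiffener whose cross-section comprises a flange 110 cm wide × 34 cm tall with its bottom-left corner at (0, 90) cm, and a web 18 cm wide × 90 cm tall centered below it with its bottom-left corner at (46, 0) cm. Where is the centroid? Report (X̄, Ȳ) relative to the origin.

web: A = 18 × 90 = 1620.00, centroid at (55.00, 45.00).
flange: A = 110 × 34 = 3740.00, centroid at (55.00, 107.00).
ΣA = 5360.00 cm²
ΣAX̄ = (1620.00)(55.00) + (3740.00)(55.00) = 294800.00 cm³
ΣAȲ = (1620.00)(45.00) + (3740.00)(107.00) = 473080.00 cm³
X̄ = 294800.00 / 5360.00 = 55.00 cm
Ȳ = 473080.00 / 5360.00 = 88.26 cm

X̄ = 55.00 cm, Ȳ = 88.26 cm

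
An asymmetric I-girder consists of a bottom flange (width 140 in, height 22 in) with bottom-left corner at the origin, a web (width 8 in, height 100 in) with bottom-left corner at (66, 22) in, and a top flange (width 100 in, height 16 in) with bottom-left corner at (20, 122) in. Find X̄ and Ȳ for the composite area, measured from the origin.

X̄ = 70.00 in, Ȳ = 54.65 in

Part | A | x̄ᵢ | ȳᵢ | A·x̄ᵢ | A·ȳᵢ
bottom flange | 3080.00 | 70.00 | 11.00 | 215600.00 | 33880.00
web | 800.00 | 70.00 | 72.00 | 56000.00 | 57600.00
top flange | 1600.00 | 70.00 | 130.00 | 112000.00 | 208000.00
Σ | 5480.00 |  |  | 383600.00 | 299480.00
X̄ = 383600.00 / 5480.00 = 70.00 in
Ȳ = 299480.00 / 5480.00 = 54.65 in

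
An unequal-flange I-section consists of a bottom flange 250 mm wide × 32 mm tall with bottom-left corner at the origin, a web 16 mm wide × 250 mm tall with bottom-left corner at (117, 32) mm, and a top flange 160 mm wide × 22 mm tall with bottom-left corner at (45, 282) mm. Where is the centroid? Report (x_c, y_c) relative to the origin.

x_c = 125.00 mm, y_c = 115.16 mm

bottom flange: A = 250 × 32 = 8000.00, centroid at (125.00, 16.00).
web: A = 16 × 250 = 4000.00, centroid at (125.00, 157.00).
top flange: A = 160 × 22 = 3520.00, centroid at (125.00, 293.00).
ΣA = 15520.00 mm², ΣAx_c = 1940000.00 mm³, ΣAy_c = 1787360.00 mm³.
x_c = 1940000.00/15520.00 = 125.00 mm; y_c = 1787360.00/15520.00 = 115.16 mm.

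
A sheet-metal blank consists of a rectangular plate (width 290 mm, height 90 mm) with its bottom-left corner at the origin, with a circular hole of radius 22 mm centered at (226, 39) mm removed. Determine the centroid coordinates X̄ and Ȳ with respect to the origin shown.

X̄ = 139.99 mm, Ȳ = 45.37 mm

Part | A | x̄ᵢ | ȳᵢ | A·x̄ᵢ | A·ȳᵢ
plate | 26100.00 | 145.00 | 45.00 | 3784500.00 | 1174500.00
hole | -1520.53 | 226.00 | 39.00 | -343639.97 | -59300.70
Σ | 24579.47 |  |  | 3440860.03 | 1115199.30
X̄ = 3440860.03 / 24579.47 = 139.99 mm
Ȳ = 1115199.30 / 24579.47 = 45.37 mm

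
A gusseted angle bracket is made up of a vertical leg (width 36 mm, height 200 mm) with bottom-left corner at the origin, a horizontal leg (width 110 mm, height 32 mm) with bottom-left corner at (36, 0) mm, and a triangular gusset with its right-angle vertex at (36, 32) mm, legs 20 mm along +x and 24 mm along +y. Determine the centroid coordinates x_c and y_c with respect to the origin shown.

Part | A | x̄ᵢ | ȳᵢ | A·x̄ᵢ | A·ȳᵢ
vertical leg | 7200.00 | 18.00 | 100.00 | 129600.00 | 720000.00
horizontal leg | 3520.00 | 91.00 | 16.00 | 320320.00 | 56320.00
gusset | 240.00 | 42.67 | 40.00 | 10240.00 | 9600.00
Σ | 10960.00 |  |  | 460160.00 | 785920.00
x_c = 460160.00 / 10960.00 = 41.99 mm
y_c = 785920.00 / 10960.00 = 71.71 mm

x_c = 41.99 mm, y_c = 71.71 mm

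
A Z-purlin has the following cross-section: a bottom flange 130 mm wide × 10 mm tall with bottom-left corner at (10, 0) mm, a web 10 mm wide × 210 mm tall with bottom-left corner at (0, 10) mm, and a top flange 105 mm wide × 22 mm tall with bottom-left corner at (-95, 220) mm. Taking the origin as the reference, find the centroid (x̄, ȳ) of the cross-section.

x̄ = 1.72 mm, ȳ = 136.88 mm

bottom flange: A = 130 × 10 = 1300.00, centroid at (75.00, 5.00).
web: A = 10 × 210 = 2100.00, centroid at (5.00, 115.00).
top flange: A = 105 × 22 = 2310.00, centroid at (-42.50, 231.00).
ΣA = 5710.00 mm², ΣAx̄ = 9825.00 mm³, ΣAȳ = 781610.00 mm³.
x̄ = 9825.00/5710.00 = 1.72 mm; ȳ = 781610.00/5710.00 = 136.88 mm.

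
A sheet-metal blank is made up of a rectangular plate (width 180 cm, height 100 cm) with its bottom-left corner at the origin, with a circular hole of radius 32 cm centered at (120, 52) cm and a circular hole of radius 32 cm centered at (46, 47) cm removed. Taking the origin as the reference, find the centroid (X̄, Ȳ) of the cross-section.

plate: A = 180 × 100 = 18000.00, centroid at (90.00, 50.00).
hole 1: A = −π·32² = -3216.99, centroid at (120.00, 52.00).
hole 2: A = −π·32² = -3216.99, centroid at (46.00, 47.00).
ΣA = 11566.02 cm²
ΣAX̄ = (18000.00)(90.00) + (-3216.99)(120.00) + (-3216.99)(46.00) = 1085979.51 cm³
ΣAȲ = (18000.00)(50.00) + (-3216.99)(52.00) + (-3216.99)(47.00) = 581517.90 cm³
X̄ = 1085979.51 / 11566.02 = 93.89 cm
Ȳ = 581517.90 / 11566.02 = 50.28 cm

X̄ = 93.89 cm, Ȳ = 50.28 cm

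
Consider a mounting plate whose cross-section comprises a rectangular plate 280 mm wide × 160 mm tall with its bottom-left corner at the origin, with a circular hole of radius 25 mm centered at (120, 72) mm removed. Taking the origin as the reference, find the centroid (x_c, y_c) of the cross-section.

x_c = 140.92 mm, y_c = 80.37 mm

Part | A | x̄ᵢ | ȳᵢ | A·x̄ᵢ | A·ȳᵢ
plate | 44800.00 | 140.00 | 80.00 | 6272000.00 | 3584000.00
hole | -1963.50 | 120.00 | 72.00 | -235619.45 | -141371.67
Σ | 42836.50 |  |  | 6036380.55 | 3442628.33
x_c = 6036380.55 / 42836.50 = 140.92 mm
y_c = 3442628.33 / 42836.50 = 80.37 mm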